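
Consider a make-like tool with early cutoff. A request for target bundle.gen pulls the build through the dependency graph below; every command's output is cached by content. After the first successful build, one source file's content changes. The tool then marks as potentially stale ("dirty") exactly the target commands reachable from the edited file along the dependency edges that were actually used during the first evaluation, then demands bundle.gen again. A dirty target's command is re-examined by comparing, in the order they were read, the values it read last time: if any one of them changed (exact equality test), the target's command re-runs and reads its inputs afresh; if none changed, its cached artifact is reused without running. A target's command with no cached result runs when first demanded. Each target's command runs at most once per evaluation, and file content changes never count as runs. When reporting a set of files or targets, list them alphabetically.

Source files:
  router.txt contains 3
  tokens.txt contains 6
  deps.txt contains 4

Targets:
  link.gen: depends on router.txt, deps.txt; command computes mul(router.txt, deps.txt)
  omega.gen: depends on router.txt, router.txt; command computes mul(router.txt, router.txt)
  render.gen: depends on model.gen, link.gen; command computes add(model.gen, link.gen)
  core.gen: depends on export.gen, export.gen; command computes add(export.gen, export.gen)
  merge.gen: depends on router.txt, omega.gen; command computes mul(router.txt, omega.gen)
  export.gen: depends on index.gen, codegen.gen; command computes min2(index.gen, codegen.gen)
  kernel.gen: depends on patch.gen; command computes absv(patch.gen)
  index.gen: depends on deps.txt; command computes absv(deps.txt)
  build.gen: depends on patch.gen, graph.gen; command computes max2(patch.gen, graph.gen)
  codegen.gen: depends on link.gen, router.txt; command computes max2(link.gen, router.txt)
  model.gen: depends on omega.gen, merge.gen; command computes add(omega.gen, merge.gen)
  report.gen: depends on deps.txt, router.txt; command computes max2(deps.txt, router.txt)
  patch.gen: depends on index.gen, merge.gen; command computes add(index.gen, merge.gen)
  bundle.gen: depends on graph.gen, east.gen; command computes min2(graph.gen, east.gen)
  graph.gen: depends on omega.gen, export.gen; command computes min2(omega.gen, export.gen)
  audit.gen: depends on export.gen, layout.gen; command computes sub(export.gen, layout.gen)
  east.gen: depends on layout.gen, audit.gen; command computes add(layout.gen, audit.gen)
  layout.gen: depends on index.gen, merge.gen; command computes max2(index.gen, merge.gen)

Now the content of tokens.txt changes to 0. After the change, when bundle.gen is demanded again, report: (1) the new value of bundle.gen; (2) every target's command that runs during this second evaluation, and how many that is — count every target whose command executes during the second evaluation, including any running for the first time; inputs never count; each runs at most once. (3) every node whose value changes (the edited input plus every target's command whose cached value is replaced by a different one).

Demanding bundle.gen again yields 4.
0 target commands run: none.
The nodes whose values change: tokens.txt.
Note the shortcut — nothing in the graph depends on tokens.txt at all, so no recomputation happens.

First demand of the output computes:
  index.gen = absv(4) = 4
  link.gen = mul(3, 4) = 12
  codegen.gen = max2(12, 3) = 12
  export.gen = min2(4, 12) = 4
  omega.gen = mul(3, 3) = 9
  graph.gen = min2(9, 4) = 4
  merge.gen = mul(3, 9) = 27
  layout.gen = max2(4, 27) = 27
  audit.gen = sub(4, 27) = -23
  east.gen = add(27, -23) = 4
  bundle.gen = min2(4, 4) = 4

After the edit, cleaning proceeds:
  no node depends on tokens.txt at all; the second demand re-runs nothing.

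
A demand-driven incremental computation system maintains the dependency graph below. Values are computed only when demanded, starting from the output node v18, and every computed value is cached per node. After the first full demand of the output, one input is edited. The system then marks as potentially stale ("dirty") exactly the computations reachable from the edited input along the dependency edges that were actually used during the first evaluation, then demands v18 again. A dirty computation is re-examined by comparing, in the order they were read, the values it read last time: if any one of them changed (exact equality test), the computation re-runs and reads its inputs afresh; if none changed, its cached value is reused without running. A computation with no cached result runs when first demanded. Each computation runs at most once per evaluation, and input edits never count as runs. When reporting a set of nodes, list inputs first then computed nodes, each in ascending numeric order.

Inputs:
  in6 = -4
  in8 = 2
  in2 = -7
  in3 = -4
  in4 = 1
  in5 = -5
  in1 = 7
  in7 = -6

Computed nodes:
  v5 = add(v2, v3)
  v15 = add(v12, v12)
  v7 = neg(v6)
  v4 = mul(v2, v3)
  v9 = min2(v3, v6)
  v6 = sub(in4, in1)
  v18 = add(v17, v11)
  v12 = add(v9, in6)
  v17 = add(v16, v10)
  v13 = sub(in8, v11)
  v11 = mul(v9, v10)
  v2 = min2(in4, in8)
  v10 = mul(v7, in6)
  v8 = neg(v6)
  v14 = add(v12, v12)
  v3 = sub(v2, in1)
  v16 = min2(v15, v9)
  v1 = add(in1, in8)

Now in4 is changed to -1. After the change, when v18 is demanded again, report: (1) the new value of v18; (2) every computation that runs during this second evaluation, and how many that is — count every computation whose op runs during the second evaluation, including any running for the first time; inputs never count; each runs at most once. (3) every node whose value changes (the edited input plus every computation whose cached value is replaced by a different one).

New value of v18: 200.
Computations that run: v2, v3, v6, v7, v9, v10, v11, v12, v15, v16, v17, v18 — 12 in total.
Values that change: in4, v2, v3, v6, v7, v9, v10, v11, v12, v15, v16, v17, v18.

First evaluation (everything demanded from the output):
  v2 = min2(1, 2) = 1
  v3 = sub(1, 7) = -6
  v6 = sub(1, 7) = -6
  v7 = neg(-6) = 6
  v9 = min2(-6, -6) = -6
  v10 = mul(6, -4) = -24
  v11 = mul(-6, -24) = 144
  v12 = add(-6, -4) = -10
  v15 = add(-10, -10) = -20
  v16 = min2(-20, -6) = -20
  v17 = add(-20, -24) = -44
  v18 = add(-44, 144) = 100

Propagation after the edit:
  v2: runs — in4 1->-1; result -1.
  v3: runs — v2 1->-1; result -8.
  v6: runs — in4 1->-1; result -8.
  v7: runs — v6 -6->-8; result 8.
  v9: runs — v3 -6->-8; v6 -6->-8; result -8.
  v10: runs — v7 6->8; result -32.
  v11: runs — v9 -6->-8; v10 -24->-32; result 256.
  v12: runs — v9 -6->-8; result -12.
  v15: runs — v12 -10->-12; v12 -10->-12; result -24.
  v16: runs — v15 -20->-24; v9 -6->-8; result -24.
  v17: runs — v16 -20->-24; v10 -24->-32; result -56.
  v18: runs — v17 -44->-56; v11 144->256; result 200.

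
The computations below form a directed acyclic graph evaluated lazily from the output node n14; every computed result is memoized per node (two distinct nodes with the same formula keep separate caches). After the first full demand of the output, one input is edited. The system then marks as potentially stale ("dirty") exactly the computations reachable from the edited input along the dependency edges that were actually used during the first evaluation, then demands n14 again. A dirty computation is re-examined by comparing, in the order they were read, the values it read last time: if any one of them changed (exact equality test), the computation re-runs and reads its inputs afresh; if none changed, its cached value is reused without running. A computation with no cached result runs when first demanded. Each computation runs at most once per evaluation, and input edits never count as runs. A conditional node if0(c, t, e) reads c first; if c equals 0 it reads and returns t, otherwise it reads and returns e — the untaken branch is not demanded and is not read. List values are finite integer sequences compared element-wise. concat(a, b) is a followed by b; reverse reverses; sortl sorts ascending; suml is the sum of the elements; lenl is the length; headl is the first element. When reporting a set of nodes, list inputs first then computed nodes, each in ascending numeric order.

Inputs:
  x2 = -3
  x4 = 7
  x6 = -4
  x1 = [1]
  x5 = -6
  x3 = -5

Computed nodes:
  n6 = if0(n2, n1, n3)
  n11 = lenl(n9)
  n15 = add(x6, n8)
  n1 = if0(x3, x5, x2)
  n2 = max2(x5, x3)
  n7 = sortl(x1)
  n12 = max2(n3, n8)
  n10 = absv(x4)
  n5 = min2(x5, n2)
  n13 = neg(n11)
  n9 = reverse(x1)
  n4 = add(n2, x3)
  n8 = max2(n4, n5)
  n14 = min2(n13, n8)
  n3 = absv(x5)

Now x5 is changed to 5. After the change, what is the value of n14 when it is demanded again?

First demand of the output computes:
  n2 = max2(-6, -5) = -5
  n4 = add(-5, -5) = -10
  n5 = min2(-6, -5) = -6
  n8 = max2(-10, -6) = -6
  n9 = reverse([1]) = [1]
  n11 = lenl([1]) = 1
  n13 = neg(1) = -1
  n14 = min2(-1, -6) = -6

After the edit, cleaning proceeds:
  n2: a read changed (x5 -6->5) — executes, giving 5.
  n4: a read changed (n2 -5->5) — executes, giving 0.
  n5: a read changed (x5 -6->5; n2 -5->5) — executes, giving 5.
  n8: a read changed (n4 -10->0; n5 -6->5) — executes, giving 5.
  n14: a read changed (n8 -6->5) — executes, giving -1.

Demanding n14 again yields -1.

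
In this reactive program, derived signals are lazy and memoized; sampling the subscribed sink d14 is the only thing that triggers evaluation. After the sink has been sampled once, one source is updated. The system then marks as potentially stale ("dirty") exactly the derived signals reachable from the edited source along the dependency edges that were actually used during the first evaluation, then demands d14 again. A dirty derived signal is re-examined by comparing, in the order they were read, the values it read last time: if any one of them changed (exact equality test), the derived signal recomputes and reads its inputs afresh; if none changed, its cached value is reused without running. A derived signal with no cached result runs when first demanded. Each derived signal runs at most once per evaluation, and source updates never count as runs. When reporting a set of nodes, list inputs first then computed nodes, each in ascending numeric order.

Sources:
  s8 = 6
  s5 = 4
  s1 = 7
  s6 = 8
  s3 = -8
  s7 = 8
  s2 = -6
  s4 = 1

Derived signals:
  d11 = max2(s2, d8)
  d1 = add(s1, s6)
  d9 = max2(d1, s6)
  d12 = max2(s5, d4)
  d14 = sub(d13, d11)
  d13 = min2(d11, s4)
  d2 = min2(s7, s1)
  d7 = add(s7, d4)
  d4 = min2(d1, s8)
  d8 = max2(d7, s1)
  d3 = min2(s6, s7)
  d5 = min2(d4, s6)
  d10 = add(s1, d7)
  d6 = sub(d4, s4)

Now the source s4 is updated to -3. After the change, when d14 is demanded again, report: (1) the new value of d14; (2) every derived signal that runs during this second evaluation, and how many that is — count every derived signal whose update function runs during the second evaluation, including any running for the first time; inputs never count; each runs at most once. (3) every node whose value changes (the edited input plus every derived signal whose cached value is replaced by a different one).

Demanding d14 again yields -17.
2 derived signals run: d13, d14.
The nodes whose values change: s4, d13, d14.

First demand of the output computes:
  d1 = add(7, 8) = 15
  d4 = min2(15, 6) = 6
  d7 = add(8, 6) = 14
  d8 = max2(14, 7) = 14
  d11 = max2(-6, 14) = 14
  d13 = min2(14, 1) = 1
  d14 = sub(1, 14) = -13

After the edit, cleaning proceeds:
  d13: a read changed (s4 1->-3) — executes, giving -3.
  d14: a read changed (d13 1->-3) — executes, giving -17.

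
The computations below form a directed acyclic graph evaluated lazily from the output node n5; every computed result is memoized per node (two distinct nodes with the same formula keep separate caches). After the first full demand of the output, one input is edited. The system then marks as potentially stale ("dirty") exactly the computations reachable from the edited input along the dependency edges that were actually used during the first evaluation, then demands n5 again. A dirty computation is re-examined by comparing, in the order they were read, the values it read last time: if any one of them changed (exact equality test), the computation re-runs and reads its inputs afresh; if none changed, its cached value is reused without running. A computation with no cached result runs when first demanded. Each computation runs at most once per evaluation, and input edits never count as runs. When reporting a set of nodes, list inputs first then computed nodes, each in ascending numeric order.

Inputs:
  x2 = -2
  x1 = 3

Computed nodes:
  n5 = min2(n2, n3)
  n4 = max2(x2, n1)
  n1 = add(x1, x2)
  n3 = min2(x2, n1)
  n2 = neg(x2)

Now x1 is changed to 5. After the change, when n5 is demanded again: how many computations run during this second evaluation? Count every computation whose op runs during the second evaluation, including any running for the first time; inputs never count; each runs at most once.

2 computations run: n1, n3.
Note the absorption at n3: it re-runs yet its value is the same, leaving the output's value untouched.

First demand of the output computes:
  n1 = add(3, -2) = 1
  n2 = neg(-2) = 2
  n3 = min2(-2, 1) = -2
  n5 = min2(2, -2) = -2

After the edit, cleaning proceeds:
  n1: a read changed (x1 3->5) — executes, giving 3.
  n3: a read changed (n1 1->3) — executes, giving -2 — identical to its old value.
  n5: dirty, but its reads are unchanged (n2 unchanged, n3 unchanged); cached -2 stands.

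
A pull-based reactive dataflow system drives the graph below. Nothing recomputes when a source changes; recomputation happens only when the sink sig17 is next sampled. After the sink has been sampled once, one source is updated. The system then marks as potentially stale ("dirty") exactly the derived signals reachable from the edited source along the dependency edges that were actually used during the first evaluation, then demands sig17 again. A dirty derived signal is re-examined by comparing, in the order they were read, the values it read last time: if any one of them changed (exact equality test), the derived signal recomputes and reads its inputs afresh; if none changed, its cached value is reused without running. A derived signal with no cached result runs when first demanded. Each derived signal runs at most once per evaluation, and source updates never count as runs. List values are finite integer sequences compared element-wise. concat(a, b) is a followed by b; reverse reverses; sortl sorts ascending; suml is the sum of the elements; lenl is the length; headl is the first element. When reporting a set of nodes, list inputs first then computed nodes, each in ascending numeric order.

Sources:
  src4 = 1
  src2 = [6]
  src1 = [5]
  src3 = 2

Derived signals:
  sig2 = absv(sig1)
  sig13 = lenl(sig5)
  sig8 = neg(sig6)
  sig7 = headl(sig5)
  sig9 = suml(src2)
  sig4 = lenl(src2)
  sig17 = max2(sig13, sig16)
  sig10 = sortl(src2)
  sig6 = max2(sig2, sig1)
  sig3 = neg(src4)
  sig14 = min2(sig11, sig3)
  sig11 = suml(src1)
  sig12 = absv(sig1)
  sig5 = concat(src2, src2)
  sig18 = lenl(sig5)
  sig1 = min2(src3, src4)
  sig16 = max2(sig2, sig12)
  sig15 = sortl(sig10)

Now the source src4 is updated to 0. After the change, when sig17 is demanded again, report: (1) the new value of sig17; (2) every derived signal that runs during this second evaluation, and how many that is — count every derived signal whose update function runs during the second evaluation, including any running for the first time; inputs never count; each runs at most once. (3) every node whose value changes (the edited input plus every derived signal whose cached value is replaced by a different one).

First evaluation (everything demanded from the output):
  sig1 = min2(2, 1) = 1
  sig2 = absv(1) = 1
  sig5 = concat([6], [6]) = [6, 6]
  sig12 = absv(1) = 1
  sig13 = lenl([6, 6]) = 2
  sig16 = max2(1, 1) = 1
  sig17 = max2(2, 1) = 2

Propagation after the edit:
  sig1: runs — src4 1->0; result 0.
  sig2: runs — sig1 1->0; result 0.
  sig12: runs — sig1 1->0; result 0.
  sig16: runs — sig2 1->0; sig12 1->0; result 0.
  sig17: runs — sig16 1->0; result 2 (same value as before).

New value of sig17: 2.
Derived signals that run: sig1, sig2, sig12, sig16, sig17 — 5 in total.
Values that change: src4, sig1, sig2, sig12, sig16.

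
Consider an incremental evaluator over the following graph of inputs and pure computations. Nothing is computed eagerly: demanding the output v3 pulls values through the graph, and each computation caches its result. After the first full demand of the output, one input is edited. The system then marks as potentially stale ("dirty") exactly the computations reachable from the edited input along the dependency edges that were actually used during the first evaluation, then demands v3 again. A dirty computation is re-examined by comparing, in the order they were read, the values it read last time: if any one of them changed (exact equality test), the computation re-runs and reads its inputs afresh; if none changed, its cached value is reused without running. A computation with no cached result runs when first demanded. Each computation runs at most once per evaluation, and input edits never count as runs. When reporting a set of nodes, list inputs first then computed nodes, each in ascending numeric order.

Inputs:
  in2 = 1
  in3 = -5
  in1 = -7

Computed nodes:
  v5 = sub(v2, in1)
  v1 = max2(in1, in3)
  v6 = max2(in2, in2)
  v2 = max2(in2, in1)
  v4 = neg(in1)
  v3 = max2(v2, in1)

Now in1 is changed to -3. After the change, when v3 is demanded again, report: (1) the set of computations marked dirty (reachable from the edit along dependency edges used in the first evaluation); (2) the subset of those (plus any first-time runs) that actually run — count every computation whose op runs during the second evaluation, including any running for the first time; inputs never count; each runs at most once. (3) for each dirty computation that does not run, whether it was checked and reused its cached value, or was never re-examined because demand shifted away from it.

Initial pass — values computed on the first demand:
  v2 = max2(1, -7) = 1
  v3 = max2(1, -7) = 1

Second demand — change propagation:
  v2: re-runs because in1 -7->-3; new result 1 (unchanged).
  v3: re-runs because in1 -7->-3; new result 1 (unchanged).

Dirty set: v2, v3.
Run set: v2, v3 (2 run).
All dirty computations ended up running.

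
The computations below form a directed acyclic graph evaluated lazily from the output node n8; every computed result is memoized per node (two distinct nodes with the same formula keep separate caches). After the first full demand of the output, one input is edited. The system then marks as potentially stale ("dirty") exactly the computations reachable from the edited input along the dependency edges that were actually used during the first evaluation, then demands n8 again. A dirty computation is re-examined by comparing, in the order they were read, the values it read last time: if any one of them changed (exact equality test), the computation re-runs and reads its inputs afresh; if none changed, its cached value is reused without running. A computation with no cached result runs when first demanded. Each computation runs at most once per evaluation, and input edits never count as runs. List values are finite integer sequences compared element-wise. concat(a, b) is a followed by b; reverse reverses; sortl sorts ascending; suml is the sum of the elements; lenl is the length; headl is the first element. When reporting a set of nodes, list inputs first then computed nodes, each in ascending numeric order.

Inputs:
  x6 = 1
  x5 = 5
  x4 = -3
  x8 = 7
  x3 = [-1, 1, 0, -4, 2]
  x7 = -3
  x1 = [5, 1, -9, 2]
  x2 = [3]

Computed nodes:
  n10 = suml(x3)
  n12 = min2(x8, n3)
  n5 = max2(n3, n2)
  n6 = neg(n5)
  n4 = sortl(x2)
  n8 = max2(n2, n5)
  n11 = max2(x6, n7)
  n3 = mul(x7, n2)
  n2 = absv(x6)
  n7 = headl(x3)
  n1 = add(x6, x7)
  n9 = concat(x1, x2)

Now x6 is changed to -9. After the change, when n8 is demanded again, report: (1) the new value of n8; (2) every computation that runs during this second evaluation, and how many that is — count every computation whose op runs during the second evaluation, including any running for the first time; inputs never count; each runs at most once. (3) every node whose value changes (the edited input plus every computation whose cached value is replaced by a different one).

First demand of the output computes:
  n2 = absv(1) = 1
  n3 = mul(-3, 1) = -3
  n5 = max2(-3, 1) = 1
  n8 = max2(1, 1) = 1

After the edit, cleaning proceeds:
  n2: a read changed (x6 1->-9) — executes, giving 9.
  n3: a read changed (n2 1->9) — executes, giving -27.
  n5: a read changed (n3 -3->-27; n2 1->9) — executes, giving 9.
  n8: a read changed (n2 1->9; n5 1->9) — executes, giving 9.

Demanding n8 again yields 9.
4 computations run: n2, n3, n5, n8.
The nodes whose values change: x6, n2, n3, n5, n8.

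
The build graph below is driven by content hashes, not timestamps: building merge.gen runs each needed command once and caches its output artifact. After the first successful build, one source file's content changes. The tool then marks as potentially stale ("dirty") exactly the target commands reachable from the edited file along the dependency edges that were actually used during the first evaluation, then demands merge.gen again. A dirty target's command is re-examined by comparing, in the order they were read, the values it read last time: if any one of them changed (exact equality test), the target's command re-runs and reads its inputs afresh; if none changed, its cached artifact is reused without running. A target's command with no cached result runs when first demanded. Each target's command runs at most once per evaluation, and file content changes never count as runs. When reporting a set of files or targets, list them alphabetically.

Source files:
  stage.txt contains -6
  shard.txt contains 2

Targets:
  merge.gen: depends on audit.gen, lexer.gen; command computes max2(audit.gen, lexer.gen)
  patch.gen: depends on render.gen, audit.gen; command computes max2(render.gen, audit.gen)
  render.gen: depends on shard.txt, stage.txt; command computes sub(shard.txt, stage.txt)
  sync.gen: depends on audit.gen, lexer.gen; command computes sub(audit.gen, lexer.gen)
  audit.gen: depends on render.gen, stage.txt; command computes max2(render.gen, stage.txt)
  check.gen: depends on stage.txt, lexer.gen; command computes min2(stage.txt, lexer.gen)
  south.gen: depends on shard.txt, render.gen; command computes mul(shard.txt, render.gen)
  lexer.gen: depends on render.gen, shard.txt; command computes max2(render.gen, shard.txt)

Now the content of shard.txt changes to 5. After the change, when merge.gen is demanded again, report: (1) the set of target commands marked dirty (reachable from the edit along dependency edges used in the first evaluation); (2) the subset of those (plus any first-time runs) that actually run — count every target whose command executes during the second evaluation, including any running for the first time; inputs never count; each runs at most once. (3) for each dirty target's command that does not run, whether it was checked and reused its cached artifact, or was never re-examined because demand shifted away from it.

Dirty set: audit.gen, lexer.gen, merge.gen, render.gen.
Run set: audit.gen, lexer.gen, merge.gen, render.gen (4 run).
All dirty target commands ended up running.

Initial pass — values computed on the first demand:
  render.gen = sub(2, -6) = 8
  audit.gen = max2(8, -6) = 8
  lexer.gen = max2(8, 2) = 8
  merge.gen = max2(8, 8) = 8

Second demand — change propagation:
  render.gen: re-runs because shard.txt 2->5; new result 11.
  audit.gen: re-runs because render.gen 8->11; new result 11.
  lexer.gen: re-runs because render.gen 8->11; shard.txt 2->5; new result 11.
  merge.gen: re-runs because audit.gen 8->11; lexer.gen 8->11; new result 11.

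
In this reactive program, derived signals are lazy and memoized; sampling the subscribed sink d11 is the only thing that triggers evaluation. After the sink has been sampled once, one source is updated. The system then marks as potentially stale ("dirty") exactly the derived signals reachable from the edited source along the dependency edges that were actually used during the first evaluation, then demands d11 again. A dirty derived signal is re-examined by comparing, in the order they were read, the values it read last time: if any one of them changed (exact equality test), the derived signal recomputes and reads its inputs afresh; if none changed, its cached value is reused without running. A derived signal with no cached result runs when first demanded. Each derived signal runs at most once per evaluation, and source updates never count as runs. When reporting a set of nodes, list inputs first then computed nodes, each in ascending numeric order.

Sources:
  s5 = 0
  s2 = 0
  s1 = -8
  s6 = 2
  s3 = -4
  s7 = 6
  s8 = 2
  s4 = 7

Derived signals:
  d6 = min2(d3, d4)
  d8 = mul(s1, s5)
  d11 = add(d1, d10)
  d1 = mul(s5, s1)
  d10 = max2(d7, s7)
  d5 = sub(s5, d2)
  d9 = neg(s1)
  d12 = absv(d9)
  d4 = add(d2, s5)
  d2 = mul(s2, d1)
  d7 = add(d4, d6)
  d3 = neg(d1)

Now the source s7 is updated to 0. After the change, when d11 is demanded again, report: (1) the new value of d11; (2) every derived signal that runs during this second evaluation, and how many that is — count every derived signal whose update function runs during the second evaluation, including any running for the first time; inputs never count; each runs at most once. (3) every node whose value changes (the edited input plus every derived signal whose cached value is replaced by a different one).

Demanding d11 again yields 0.
2 derived signals run: d10, d11.
The nodes whose values change: s7, d10, d11.

First demand of the output computes:
  d1 = mul(0, -8) = 0
  d2 = mul(0, 0) = 0
  d3 = neg(0) = 0
  d4 = add(0, 0) = 0
  d6 = min2(0, 0) = 0
  d7 = add(0, 0) = 0
  d10 = max2(0, 6) = 6
  d11 = add(0, 6) = 6

After the edit, cleaning proceeds:
  d10: a read changed (s7 6->0) — executes, giving 0.
  d11: a read changed (d10 6->0) — executes, giving 0.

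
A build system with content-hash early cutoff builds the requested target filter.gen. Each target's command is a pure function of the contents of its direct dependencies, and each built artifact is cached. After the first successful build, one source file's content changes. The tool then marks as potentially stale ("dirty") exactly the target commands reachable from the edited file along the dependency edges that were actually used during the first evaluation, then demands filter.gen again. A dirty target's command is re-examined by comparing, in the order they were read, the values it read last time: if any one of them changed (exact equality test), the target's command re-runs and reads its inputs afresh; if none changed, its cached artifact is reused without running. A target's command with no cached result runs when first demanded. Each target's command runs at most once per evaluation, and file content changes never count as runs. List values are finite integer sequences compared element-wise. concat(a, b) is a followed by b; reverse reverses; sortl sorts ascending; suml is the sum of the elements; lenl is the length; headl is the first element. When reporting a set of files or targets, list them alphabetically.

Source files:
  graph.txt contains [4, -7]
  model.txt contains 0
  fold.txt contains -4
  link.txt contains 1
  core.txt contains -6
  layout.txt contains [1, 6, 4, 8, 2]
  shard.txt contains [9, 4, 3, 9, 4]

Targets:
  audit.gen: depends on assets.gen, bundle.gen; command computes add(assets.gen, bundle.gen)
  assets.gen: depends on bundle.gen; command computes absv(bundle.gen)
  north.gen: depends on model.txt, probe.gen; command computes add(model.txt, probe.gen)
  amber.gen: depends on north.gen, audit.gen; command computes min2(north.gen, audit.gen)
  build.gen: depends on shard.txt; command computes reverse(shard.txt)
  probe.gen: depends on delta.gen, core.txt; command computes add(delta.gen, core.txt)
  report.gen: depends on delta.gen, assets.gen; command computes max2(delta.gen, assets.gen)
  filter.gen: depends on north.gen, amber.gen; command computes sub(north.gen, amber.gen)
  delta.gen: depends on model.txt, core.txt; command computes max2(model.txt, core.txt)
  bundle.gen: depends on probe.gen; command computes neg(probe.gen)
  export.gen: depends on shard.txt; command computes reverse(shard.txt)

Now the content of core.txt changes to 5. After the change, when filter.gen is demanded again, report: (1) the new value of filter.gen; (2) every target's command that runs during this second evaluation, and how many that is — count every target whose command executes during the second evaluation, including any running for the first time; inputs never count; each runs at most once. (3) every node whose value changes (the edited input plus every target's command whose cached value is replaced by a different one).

New value of filter.gen: 10.
Target commands that run: amber.gen, assets.gen, audit.gen, bundle.gen, delta.gen, filter.gen, north.gen, probe.gen — 8 in total.
Values that change: amber.gen, assets.gen, audit.gen, bundle.gen, core.txt, delta.gen, filter.gen, north.gen, probe.gen.

First evaluation (everything demanded from the output):
  delta.gen = max2(0, -6) = 0
  probe.gen = add(0, -6) = -6
  bundle.gen = neg(-6) = 6
  assets.gen = absv(6) = 6
  audit.gen = add(6, 6) = 12
  north.gen = add(0, -6) = -6
  amber.gen = min2(-6, 12) = -6
  filter.gen = sub(-6, -6) = 0

Propagation after the edit:
  delta.gen: runs — core.txt -6->5; result 5.
  probe.gen: runs — delta.gen 0->5; core.txt -6->5; result 10.
  bundle.gen: runs — probe.gen -6->10; result -10.
  assets.gen: runs — bundle.gen 6->-10; result 10.
  audit.gen: runs — assets.gen 6->10; bundle.gen 6->-10; result 0.
  north.gen: runs — probe.gen -6->10; result 10.
  amber.gen: runs — north.gen -6->10; audit.gen 12->0; result 0.
  filter.gen: runs — north.gen -6->10; amber.gen -6->0; result 10.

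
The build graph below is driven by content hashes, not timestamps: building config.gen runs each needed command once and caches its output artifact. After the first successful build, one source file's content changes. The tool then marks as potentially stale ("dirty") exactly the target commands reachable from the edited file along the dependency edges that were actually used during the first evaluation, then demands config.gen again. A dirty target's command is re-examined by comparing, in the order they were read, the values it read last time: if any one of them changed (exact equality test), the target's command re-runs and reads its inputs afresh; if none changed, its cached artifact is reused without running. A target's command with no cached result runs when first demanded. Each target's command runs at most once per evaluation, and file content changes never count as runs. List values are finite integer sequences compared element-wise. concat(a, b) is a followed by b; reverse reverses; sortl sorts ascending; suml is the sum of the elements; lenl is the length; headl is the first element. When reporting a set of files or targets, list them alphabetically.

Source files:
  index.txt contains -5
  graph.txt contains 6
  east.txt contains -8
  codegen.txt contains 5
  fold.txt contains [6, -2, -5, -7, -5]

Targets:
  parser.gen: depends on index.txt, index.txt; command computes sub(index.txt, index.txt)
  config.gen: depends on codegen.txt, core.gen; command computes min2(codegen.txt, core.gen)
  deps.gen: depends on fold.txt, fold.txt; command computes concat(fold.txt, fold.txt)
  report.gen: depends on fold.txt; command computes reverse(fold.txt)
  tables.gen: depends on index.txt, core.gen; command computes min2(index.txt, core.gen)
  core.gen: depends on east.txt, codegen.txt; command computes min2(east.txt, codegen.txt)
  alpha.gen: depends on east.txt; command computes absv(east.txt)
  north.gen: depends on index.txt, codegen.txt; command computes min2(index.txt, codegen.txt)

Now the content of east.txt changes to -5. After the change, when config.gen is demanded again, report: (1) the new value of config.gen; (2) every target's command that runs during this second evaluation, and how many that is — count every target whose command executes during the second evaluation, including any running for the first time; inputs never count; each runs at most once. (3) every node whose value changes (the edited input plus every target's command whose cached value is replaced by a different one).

Initial pass — values computed on the first demand:
  core.gen = min2(-8, 5) = -8
  config.gen = min2(5, -8) = -8

Second demand — change propagation:
  core.gen: re-runs because east.txt -8->-5; new result -5.
  config.gen: re-runs because core.gen -8->-5; new result -5.

config.gen now evaluates to -5.
Run set: config.gen, core.gen (2 run).
Changed values: config.gen, core.gen, east.txt.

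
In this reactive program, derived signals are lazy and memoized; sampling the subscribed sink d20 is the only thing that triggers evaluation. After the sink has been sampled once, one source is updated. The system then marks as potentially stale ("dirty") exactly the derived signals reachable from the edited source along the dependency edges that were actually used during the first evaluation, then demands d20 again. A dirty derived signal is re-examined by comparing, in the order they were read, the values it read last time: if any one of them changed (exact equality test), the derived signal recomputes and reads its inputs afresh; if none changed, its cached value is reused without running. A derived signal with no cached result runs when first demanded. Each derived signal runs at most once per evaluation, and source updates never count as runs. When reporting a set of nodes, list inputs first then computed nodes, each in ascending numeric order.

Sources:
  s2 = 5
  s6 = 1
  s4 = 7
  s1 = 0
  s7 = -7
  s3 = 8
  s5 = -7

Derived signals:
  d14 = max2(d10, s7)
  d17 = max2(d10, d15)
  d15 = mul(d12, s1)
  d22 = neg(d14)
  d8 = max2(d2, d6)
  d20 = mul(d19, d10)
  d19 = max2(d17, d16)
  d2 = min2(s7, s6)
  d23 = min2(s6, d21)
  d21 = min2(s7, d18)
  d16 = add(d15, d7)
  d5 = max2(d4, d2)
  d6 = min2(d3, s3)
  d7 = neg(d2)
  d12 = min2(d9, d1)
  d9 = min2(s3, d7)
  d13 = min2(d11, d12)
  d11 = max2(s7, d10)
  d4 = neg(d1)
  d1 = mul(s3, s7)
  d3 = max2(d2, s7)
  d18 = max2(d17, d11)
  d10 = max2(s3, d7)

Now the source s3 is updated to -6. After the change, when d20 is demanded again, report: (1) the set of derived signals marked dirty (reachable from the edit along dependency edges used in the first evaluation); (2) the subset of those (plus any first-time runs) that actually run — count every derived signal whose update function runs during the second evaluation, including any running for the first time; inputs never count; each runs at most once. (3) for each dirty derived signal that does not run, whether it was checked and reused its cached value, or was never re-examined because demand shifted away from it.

First demand of the output computes:
  d1 = mul(8, -7) = -56
  d2 = min2(-7, 1) = -7
  d7 = neg(-7) = 7
  d9 = min2(8, 7) = 7
  d10 = max2(8, 7) = 8
  d12 = min2(7, -56) = -56
  d15 = mul(-56, 0) = 0
  d16 = add(0, 7) = 7
  d17 = max2(8, 0) = 8
  d19 = max2(8, 7) = 8
  d20 = mul(8, 8) = 64

After the edit, cleaning proceeds:
  d1: a read changed (s3 8->-6) — executes, giving 42.
  d9: a read changed (s3 8->-6) — executes, giving -6.
  d10: a read changed (s3 8->-6) — executes, giving 7.
  d12: a read changed (d9 7->-6; d1 -56->42) — executes, giving -6.
  d15: a read changed (d12 -56->-6) — executes, giving 0 — identical to its old value.
  d16: dirty, but its reads are unchanged (d15 unchanged, d7 unchanged); cached 7 stands.
  d17: a read changed (d10 8->7) — executes, giving 7.
  d19: a read changed (d17 8->7) — executes, giving 7.
  d20: a read changed (d19 8->7; d10 8->7) — executes, giving 49.

Note where the cutoff bites: d16 is checked, finds nothing changed, and keeps its cache.

The edit dirties: d1, d9, d10, d12, d15, d16, d17, d19, d20.
8 derived signals run: d1, d9, d10, d12, d15, d17, d19, d20.
Cache hits after checking: d16.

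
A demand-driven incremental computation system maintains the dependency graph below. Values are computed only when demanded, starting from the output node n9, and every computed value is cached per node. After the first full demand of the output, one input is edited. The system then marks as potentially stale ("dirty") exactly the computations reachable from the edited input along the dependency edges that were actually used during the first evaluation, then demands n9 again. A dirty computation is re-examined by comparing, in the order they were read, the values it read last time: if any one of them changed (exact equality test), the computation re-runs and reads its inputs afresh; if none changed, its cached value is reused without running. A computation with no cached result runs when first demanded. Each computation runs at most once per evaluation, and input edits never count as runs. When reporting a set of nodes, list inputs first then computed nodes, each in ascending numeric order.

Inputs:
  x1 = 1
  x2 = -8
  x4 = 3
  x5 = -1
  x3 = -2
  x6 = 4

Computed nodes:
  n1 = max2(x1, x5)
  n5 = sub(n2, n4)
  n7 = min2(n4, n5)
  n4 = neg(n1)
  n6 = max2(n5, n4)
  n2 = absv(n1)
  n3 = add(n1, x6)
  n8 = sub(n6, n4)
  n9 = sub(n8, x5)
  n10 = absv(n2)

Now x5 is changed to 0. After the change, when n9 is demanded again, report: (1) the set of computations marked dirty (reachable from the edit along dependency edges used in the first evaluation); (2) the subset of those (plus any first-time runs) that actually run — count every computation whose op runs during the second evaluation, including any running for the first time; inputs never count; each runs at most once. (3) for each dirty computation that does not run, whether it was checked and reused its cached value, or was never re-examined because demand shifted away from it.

Marked dirty: n1, n2, n4, n5, n6, n8, n9.
Computations that run: n1, n9 — 2 in total.
Checked but reused from cache: n2, n4, n5, n6, n8.
Key observation: the cutoff stops propagation at n2 — its inputs' values are unchanged, so it reuses its cache.

First evaluation (everything demanded from the output):
  n1 = max2(1, -1) = 1
  n2 = absv(1) = 1
  n4 = neg(1) = -1
  n5 = sub(1, -1) = 2
  n6 = max2(2, -1) = 2
  n8 = sub(2, -1) = 3
  n9 = sub(3, -1) = 4

Propagation after the edit:
  n1: runs — x5 -1->0; result 1 (same value as before).
  n2: checked — values it read are unchanged (n1 unchanged); reused cached 1 without running.
  n4: checked — values it read are unchanged (n1 unchanged); reused cached -1 without running.
  n5: checked — values it read are unchanged (n2 unchanged, n4 unchanged); reused cached 2 without running.
  n6: checked — values it read are unchanged (n5 unchanged, n4 unchanged); reused cached 2 without running.
  n8: checked — values it read are unchanged (n6 unchanged, n4 unchanged); reused cached 3 without running.
  n9: runs — x5 -1->0; result 3.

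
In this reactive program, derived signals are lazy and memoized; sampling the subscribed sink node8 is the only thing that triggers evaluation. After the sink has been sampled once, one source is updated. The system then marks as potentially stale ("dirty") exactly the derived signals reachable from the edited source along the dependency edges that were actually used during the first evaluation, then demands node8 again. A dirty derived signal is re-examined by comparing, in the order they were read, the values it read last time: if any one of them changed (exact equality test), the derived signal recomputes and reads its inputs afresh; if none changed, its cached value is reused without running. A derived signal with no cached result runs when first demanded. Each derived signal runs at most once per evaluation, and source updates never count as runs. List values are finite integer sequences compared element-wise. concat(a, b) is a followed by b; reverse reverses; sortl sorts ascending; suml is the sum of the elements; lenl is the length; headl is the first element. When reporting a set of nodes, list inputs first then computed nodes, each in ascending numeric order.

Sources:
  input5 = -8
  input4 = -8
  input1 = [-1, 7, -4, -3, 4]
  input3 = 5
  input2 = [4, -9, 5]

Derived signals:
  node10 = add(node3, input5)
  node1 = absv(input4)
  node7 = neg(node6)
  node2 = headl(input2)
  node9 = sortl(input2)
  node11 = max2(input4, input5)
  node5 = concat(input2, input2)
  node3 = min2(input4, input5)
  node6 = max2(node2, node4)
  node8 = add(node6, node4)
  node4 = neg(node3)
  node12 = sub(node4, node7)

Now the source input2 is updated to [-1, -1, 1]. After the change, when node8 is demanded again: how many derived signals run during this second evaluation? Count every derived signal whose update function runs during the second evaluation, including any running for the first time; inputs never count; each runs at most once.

2 derived signals run: node2, node6.
Note the absorption at node6: it re-runs yet its value is the same, leaving the output's value untouched.

First demand of the output computes:
  node2 = headl([4, -9, 5]) = 4
  node3 = min2(-8, -8) = -8
  node4 = neg(-8) = 8
  node6 = max2(4, 8) = 8
  node8 = add(8, 8) = 16

After the edit, cleaning proceeds:
  node2: a read changed (input2 [4, -9, 5]->[-1, -1, 1]) — executes, giving -1.
  node6: a read changed (node2 4->-1) — executes, giving 8 — identical to its old value.
  node8: dirty, but its reads are unchanged (node6 unchanged, node4 unchanged); cached 16 stands.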